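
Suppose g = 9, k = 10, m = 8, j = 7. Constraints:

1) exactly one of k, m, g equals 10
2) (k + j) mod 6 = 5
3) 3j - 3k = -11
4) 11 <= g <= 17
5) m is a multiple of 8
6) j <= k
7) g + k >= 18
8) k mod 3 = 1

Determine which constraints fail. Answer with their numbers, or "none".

Constraints 3, 4 are violated.

1) k=10, m=8, g=9; 1 of them equals 10 — holds.
2) k + j = 17; 17 mod 6 = 5 — holds.
3) 3j - 3k = 3(7) - 3(10) = -9, not -11 — fails.
4) g = 9 is outside [11, 17] — fails.
5) 8 / 8 = 1, so 8 divides 8 — holds.
6) j = 7, k = 10; 7 ≤ 10 — holds.
7) g + k = 9 + 10 = 19; 19 ≥ 18 — holds.
8) 10 mod 3 = 1 — holds.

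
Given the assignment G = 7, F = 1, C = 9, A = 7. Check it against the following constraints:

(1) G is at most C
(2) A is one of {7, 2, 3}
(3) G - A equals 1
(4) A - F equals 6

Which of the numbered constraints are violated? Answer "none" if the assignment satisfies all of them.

(1) G = 7, C = 9; 7 ≤ 9  OK
(2) A = 7 is in {7, 2, 3}  OK
(3) G - A = 7 - 7 = 0, not 1  FAIL
(4) A - F = 7 - 1 = 6  OK

No — constraint 3 is not satisfied.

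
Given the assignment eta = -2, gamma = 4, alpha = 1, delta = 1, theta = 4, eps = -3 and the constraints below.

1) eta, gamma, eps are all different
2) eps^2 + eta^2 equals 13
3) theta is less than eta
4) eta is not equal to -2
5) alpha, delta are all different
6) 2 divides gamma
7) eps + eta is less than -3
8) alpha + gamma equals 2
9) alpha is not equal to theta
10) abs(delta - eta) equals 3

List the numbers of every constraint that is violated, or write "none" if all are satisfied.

1) values -2, 4, -3 are pairwise distinct  holds
2) eps^2 + eta^2 = (-3)^2 + (-2)^2 = 9 + 4 = 13  holds
3) theta = 4, eta = -2; 4 ≥ -2 (want <)  fails
4) eta = -2, but -2 is required to differ  fails
5) alpha = delta = 1, not all different  fails
6) 4 / 2 = 2, so 2 divides 4  holds
7) eps + eta = -3 + (-2) = -5; -5 < -3  holds
8) alpha + gamma = 1 + 4 = 5, not 2  fails
9) alpha = 1, theta = 4; distinct  holds
10) abs(1 - (-2)) = 3  holds

No — constraints 3, 4, 5, and 8 are not satisfied.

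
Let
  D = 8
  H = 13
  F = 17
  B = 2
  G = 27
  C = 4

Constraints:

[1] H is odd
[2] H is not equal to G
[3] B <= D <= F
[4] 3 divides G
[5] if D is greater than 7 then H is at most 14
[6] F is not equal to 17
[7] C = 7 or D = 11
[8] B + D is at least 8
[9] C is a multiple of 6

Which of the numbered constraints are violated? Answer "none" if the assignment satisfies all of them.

No — constraints 6, 7, and 9 are not satisfied.

[1] H = 13 is odd — holds.
[2] H = 13, G = 27; distinct — holds.
[3] values 2 <= 8 <= 17 — holds.
[4] 27 / 3 = 9, so 3 divides 27 — holds.
[5] D = 8 > 7, so we need H ≤ 14; H = 13 ≤ 14 — holds.
[6] F = 17, but 17 is required to differ — does not hold.
[7] C = 4 ≠ 7 and D = 8 ≠ 11; both disjuncts false — does not hold.
[8] B + D = 2 + 8 = 10; 10 ≥ 8 — holds.
[9] 4 = 6*0 + 4, so 6 does not divide 4 — does not hold.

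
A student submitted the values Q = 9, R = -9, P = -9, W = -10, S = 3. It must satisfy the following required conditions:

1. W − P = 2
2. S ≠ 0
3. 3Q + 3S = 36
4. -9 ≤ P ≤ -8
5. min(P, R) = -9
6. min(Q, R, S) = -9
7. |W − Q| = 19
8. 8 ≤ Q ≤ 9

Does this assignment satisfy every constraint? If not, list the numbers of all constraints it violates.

1. W − P = -10 − (-9) = -1, not 2 — fails.
2. S = 3, and 3 ≠ 0 — holds.
3. 3Q + 3S = 3(9) + 3(3) = 36 — holds.
4. P = -9 lies in [-9, -8] — holds.
5. min(-9, -9) = -9 — holds.
6. min(9, -9, 3) = -9 — holds.
7. |-10 − 9| = 19 — holds.
8. Q = 9 lies in [8, 9] — holds.

Constraint 1 does not hold.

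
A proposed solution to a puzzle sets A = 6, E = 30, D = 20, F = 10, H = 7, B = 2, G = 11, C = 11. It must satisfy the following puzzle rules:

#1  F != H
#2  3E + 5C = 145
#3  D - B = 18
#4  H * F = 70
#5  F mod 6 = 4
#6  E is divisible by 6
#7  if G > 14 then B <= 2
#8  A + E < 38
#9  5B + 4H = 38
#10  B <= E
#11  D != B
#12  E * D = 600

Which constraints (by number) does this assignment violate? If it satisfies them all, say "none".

#1 F = 10, H = 7; distinct  holds
#2 3E + 5C = 3(30) + 5(11) = 145  holds
#3 D - B = 20 - 2 = 18  holds
#4 H * F = 7 * 10 = 70  holds
#5 10 mod 6 = 4  holds
#6 30 / 6 = 5, so 6 divides 30  holds
#7 G = 11, not > 14; antecedent false, conditional vacuously true  holds
#8 A + E = 6 + 30 = 36; 36 < 38  holds
#9 5B + 4H = 5(2) + 4(7) = 38  holds
#10 B = 2, E = 30; 2 ≤ 30  holds
#11 D = 20, B = 2; distinct  holds
#12 E * D = 30 * 20 = 600  holds

The assignment satisfies every constraint.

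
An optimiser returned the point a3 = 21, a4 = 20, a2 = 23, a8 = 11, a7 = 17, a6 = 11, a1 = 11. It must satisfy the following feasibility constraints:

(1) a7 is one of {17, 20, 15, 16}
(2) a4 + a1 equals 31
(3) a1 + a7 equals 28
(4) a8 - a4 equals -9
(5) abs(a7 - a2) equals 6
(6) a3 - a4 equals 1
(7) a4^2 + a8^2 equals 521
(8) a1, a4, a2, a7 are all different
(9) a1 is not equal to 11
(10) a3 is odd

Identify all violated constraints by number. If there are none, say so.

(1) a7 = 17 is in {17, 20, 15, 16} — holds.
(2) a4 + a1 = 20 + 11 = 31 — holds.
(3) a1 + a7 = 11 + 17 = 28 — holds.
(4) a8 - a4 = 11 - 20 = -9 — holds.
(5) abs(17 - 23) = 6 — holds.
(6) a3 - a4 = 21 - 20 = 1 — holds.
(7) a4^2 + a8^2 = 20^2 + 11^2 = 400 + 121 = 521 — holds.
(8) values 11, 20, 23, 17 are pairwise distinct — holds.
(9) a1 = 11, but 11 is required to differ — does not hold.
(10) a3 = 21 is odd — holds.

Constraint 9 is violated.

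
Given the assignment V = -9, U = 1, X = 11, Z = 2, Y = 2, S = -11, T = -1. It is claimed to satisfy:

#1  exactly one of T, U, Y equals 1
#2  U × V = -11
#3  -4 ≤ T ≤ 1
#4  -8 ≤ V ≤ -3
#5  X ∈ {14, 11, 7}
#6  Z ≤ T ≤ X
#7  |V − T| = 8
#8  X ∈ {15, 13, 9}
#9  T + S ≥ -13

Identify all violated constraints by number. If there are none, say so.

#1 T=-1, U=1, Y=2; 1 of them equals 1  OK
#2 U × V = 1 × (-9) = -9, not -11  FAIL
#3 T = -1 lies in [-4, 1]  OK
#4 V = -9 is outside [-8, -3]  FAIL
#5 X = 11 is in {14, 11, 7}  OK
#6 values 2, -1, 11; Z = 2 is not ≤ T = -1  FAIL
#7 |-9 − (-1)| = 8  OK
#8 X = 11 is not in {15, 13, 9}  FAIL
#9 T + S = -1 + (-11) = -12; -12 ≥ -13  OK

Constraints 2, 4, 6, and 8 do not hold.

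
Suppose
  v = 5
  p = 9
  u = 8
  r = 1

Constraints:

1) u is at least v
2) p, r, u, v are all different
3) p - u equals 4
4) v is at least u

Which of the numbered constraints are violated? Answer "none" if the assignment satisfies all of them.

Constraints 3 and 4 do not hold.

1) u = 8, v = 5; 8 ≥ 5 — holds.
2) values 9, 1, 8, 5 are pairwise distinct — holds.
3) p - u = 9 - 8 = 1, not 4 — fails.
4) v = 5, u = 8; 5 < 8 (want ≥) — fails.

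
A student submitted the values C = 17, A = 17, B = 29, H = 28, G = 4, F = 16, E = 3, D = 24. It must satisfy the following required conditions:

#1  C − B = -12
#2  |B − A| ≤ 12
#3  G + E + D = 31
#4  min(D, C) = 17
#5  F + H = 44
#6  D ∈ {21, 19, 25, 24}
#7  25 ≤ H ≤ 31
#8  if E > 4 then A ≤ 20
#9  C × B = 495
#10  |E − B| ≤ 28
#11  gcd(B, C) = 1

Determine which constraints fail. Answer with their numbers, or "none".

#1 C − B = 17 − 29 = -12 — holds.
#2 |29 − 17| = 12; 12 ≤ 12 — holds.
#3 G + E + D = 4 + 3 + 24 = 31 — holds.
#4 min(24, 17) = 17 — holds.
#5 F + H = 16 + 28 = 44 — holds.
#6 D = 24 is in {21, 19, 25, 24} — holds.
#7 H = 28 lies in [25, 31] — holds.
#8 E = 3, not > 4; antecedent false, conditional vacuously true — holds.
#9 C × B = 17 × 29 = 493, not 495 — does not hold.
#10 |3 − 29| = 26; 26 ≤ 28 — holds.
#11 gcd(29, 17) = 1 — holds.

Violated: 9.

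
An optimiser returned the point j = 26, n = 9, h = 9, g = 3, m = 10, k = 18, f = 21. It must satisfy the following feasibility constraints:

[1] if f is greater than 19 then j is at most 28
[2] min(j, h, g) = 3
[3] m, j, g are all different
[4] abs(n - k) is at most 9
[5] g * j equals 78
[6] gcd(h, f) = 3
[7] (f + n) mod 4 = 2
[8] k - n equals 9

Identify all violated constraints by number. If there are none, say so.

All constraints are satisfied.

[1] f = 21 > 19, so we need j ≤ 28; j = 26 ≤ 28  yes
[2] min(26, 9, 3) = 3  yes
[3] values 10, 26, 3 are pairwise distinct  yes
[4] abs(9 - 18) = 9; 9 ≤ 9  yes
[5] g * j = 3 * 26 = 78  yes
[6] gcd(9, 21) = 3  yes
[7] f + n = 30; 30 mod 4 = 2  yes
[8] k - n = 18 - 9 = 9  yes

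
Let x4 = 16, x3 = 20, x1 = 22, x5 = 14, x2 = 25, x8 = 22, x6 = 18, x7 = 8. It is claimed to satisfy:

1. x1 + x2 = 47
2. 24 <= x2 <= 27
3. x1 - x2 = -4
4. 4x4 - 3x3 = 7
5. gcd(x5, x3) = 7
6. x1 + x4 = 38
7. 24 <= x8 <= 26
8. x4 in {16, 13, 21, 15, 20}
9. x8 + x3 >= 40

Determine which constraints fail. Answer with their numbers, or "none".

1. x1 + x2 = 22 + 25 = 47 — satisfied.
2. x2 = 25 lies in [24, 27] — satisfied.
3. x1 - x2 = 22 - 25 = -3, not -4 — violated.
4. 4x4 - 3x3 = 4(16) - 3(20) = 4, not 7 — violated.
5. gcd(14, 20) = 2, not 7 — violated.
6. x1 + x4 = 22 + 16 = 38 — satisfied.
7. x8 = 22 is outside [24, 26] — violated.
8. x4 = 16 is in {16, 13, 21, 15, 20} — satisfied.
9. x8 + x3 = 22 + 20 = 42; 42 ≥ 40 — satisfied.

Constraints 3, 4, 5, 7 do not hold.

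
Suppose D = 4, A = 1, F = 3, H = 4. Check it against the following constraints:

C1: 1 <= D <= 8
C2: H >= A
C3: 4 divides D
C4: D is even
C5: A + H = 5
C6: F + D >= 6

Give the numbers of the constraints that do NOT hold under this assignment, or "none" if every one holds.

All constraints are satisfied.

C1: D = 4 lies in [1, 8]  ✓
C2: H = 4, A = 1; 4 ≥ 1  ✓
C3: 4 / 4 = 1, so 4 divides 4  ✓
C4: D = 4 is even  ✓
C5: A + H = 1 + 4 = 5  ✓
C6: F + D = 3 + 4 = 7; 7 ≥ 6  ✓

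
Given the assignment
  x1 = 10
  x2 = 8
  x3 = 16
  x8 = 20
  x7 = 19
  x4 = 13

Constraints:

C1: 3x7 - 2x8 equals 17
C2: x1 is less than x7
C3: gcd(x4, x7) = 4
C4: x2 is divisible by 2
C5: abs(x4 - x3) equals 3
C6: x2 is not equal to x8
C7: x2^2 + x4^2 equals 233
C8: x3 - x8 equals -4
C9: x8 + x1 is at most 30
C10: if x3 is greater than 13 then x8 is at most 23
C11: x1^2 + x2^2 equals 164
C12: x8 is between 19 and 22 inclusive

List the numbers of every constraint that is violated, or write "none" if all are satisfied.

Constraint 3 does not hold.

C1: 3x7 - 2x8 = 3(19) - 2(20) = 17  OK
C2: x1 = 10, x7 = 19; 10 < 19  OK
C3: gcd(13, 19) = 1, not 4  FAIL
C4: 8 / 2 = 4, so 2 divides 8  OK
C5: abs(13 - 16) = 3  OK
C6: x2 = 8, x8 = 20; distinct  OK
C7: x2^2 + x4^2 = 8^2 + 13^2 = 64 + 169 = 233  OK
C8: x3 - x8 = 16 - 20 = -4  OK
C9: x8 + x1 = 20 + 10 = 30; 30 ≤ 30  OK
C10: x3 = 16 > 13, so we need x8 ≤ 23; x8 = 20 ≤ 23  OK
C11: x1^2 + x2^2 = 10^2 + 8^2 = 100 + 64 = 164  OK
C12: x8 = 20 lies in [19, 22]  OK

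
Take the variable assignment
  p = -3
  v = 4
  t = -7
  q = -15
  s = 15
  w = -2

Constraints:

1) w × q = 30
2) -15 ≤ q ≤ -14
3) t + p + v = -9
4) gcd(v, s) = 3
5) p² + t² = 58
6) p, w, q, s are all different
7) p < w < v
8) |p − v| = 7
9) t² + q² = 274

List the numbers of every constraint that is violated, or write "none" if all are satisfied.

Violated: 3 and 4.

1) w × q = -2 × (-15) = 30 — holds.
2) q = -15 lies in [-15, -14] — holds.
3) t + p + v = -7 + (-3) + 4 = -6, not -9 — does not hold.
4) gcd(4, 15) = 1, not 3 — does not hold.
5) p² + t² = (-3)² + (-7)² = 9 + 49 = 58 — holds.
6) values -3, -2, -15, 15 are pairwise distinct — holds.
7) values -3 < -2 < 4 — holds.
8) |-3 − 4| = 7 — holds.
9) t² + q² = (-7)² + (-15)² = 49 + 225 = 274 — holds.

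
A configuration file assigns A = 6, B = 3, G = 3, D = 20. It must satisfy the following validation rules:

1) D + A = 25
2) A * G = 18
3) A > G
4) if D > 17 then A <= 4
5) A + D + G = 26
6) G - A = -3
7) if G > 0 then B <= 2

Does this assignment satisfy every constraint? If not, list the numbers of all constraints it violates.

1) D + A = 20 + 6 = 26, not 25  ✗
2) A * G = 6 * 3 = 18  ✓
3) A = 6, G = 3; 6 > 3  ✓
4) D = 20 > 17, so we need A ≤ 4; but A = 6 > 4  ✗
5) A + D + G = 6 + 20 + 3 = 29, not 26  ✗
6) G - A = 3 - 6 = -3  ✓
7) G = 3 > 0, so we need B ≤ 2; but B = 3 > 2  ✗

Constraints 1, 4, 5, and 7 are violated.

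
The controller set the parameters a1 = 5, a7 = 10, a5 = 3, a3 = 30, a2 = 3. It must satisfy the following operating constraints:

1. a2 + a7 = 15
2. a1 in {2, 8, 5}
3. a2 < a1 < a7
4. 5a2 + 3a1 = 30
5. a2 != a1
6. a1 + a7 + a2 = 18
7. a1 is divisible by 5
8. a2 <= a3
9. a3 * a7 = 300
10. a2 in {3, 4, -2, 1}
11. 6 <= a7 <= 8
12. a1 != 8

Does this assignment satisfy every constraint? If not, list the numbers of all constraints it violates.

1. a2 + a7 = 3 + 10 = 13, not 15 — does not hold.
2. a1 = 5 is in {2, 8, 5} — holds.
3. values 3 < 5 < 10 — holds.
4. 5a2 + 3a1 = 5(3) + 3(5) = 30 — holds.
5. a2 = 3, a1 = 5; distinct — holds.
6. a1 + a7 + a2 = 5 + 10 + 3 = 18 — holds.
7. 5 / 5 = 1, so 5 divides 5 — holds.
8. a2 = 3, a3 = 30; 3 ≤ 30 — holds.
9. a3 * a7 = 30 * 10 = 300 — holds.
10. a2 = 3 is in {3, 4, -2, 1} — holds.
11. a7 = 10 is outside [6, 8] — does not hold.
12. a1 = 5, and 5 ≠ 8 — holds.

No — constraints 1, 11 are not satisfied.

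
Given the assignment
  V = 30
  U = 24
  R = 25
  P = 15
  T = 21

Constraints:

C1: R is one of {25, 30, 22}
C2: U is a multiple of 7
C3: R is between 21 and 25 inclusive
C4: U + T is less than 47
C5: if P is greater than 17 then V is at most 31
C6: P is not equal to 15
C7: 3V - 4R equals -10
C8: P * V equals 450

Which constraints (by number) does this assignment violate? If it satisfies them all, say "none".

Constraints 2, 6 are violated.

C1: R = 25 is in {25, 30, 22} — satisfied.
C2: 24 = 7*3 + 3, so 7 does not divide 24 — violated.
C3: R = 25 lies in [21, 25] — satisfied.
C4: U + T = 24 + 21 = 45; 45 < 47 — satisfied.
C5: P = 15, not > 17; antecedent false, conditional vacuously true — satisfied.
C6: P = 15, but 15 is required to differ — violated.
C7: 3V - 4R = 3(30) - 4(25) = -10 — satisfied.
C8: P * V = 15 * 30 = 450 — satisfied.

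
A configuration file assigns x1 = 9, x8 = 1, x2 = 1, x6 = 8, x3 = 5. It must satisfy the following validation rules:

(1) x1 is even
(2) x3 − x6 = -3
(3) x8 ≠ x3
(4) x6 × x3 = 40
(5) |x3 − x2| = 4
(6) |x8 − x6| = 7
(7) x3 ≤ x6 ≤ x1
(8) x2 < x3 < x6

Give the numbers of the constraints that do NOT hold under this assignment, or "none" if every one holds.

(1) x1 = 9 is odd  no
(2) x3 − x6 = 5 − 8 = -3  yes
(3) x8 = 1, x3 = 5; distinct  yes
(4) x6 × x3 = 8 × 5 = 40  yes
(5) |5 − 1| = 4  yes
(6) |1 − 8| = 7  yes
(7) values 5 ≤ 8 ≤ 9  yes
(8) values 1 < 5 < 8  yes

Constraint 1 does not hold.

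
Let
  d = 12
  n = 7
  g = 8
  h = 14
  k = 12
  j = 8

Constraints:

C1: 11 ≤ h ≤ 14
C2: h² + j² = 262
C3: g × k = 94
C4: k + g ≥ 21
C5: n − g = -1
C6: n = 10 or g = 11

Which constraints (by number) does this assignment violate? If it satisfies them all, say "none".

C1: h = 14 lies in [11, 14]  ✓
C2: h² + j² = 14² + 8² = 196 + 64 = 260, not 262  ✗
C3: g × k = 8 × 12 = 96, not 94  ✗
C4: k + g = 12 + 8 = 20; 20 < 21, bound 21 not met  ✗
C5: n − g = 7 − 8 = -1  ✓
C6: n = 7 ≠ 10 and g = 8 ≠ 11; both disjuncts false  ✗

Violated: 2, 3, 4, and 6.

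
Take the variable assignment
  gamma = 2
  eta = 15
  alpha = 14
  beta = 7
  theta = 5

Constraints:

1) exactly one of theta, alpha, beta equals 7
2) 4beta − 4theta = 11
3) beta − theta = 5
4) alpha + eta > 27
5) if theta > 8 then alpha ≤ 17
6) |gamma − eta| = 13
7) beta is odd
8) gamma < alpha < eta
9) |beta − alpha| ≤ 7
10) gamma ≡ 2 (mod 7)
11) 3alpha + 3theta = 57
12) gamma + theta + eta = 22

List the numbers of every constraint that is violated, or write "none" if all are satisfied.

1) theta=5, alpha=14, beta=7; 1 of them equals 7  ✔
2) 4beta − 4theta = 4(7) − 4(5) = 8, not 11  ✘
3) beta − theta = 7 − 5 = 2, not 5  ✘
4) alpha + eta = 14 + 15 = 29; 29 > 27  ✔
5) theta = 5, not > 8; antecedent false, conditional vacuously true  ✔
6) |2 − 15| = 13  ✔
7) beta = 7 is odd  ✔
8) values 2 < 14 < 15  ✔
9) |7 − 14| = 7; 7 ≤ 7  ✔
10) 2 mod 7 = 2  ✔
11) 3alpha + 3theta = 3(14) + 3(5) = 57  ✔
12) gamma + theta + eta = 2 + 5 + 15 = 22  ✔

No — constraints 2 and 3 are not satisfied.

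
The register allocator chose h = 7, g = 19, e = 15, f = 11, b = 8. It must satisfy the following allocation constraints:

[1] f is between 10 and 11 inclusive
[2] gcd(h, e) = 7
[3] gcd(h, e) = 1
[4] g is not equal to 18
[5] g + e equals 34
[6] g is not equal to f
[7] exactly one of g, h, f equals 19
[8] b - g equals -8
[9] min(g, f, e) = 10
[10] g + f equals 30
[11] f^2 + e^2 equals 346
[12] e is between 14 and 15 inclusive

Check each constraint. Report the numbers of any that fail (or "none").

The assignment fails constraints 2, 8, and 9.

[1] f = 11 lies in [10, 11]  ✔
[2] gcd(7, 15) = 1, not 7  ✘
[3] gcd(7, 15) = 1  ✔
[4] g = 19, and 19 ≠ 18  ✔
[5] g + e = 19 + 15 = 34  ✔
[6] g = 19, f = 11; distinct  ✔
[7] g=19, h=7, f=11; 1 of them equals 19  ✔
[8] b - g = 8 - 19 = -11, not -8  ✘
[9] min(19, 11, 15) = 11, not 10  ✘
[10] g + f = 19 + 11 = 30  ✔
[11] f^2 + e^2 = 11^2 + 15^2 = 121 + 225 = 346  ✔
[12] e = 15 lies in [14, 15]  ✔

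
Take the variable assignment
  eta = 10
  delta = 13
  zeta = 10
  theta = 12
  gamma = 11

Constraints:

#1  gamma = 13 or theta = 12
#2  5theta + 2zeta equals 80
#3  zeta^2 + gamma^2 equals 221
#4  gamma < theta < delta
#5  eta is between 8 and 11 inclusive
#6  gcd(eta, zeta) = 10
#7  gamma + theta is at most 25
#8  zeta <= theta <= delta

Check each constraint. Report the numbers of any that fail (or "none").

No violations.

#1 gamma = 11 ≠ 13, but theta = 12 = 12 (second disjunct) — holds.
#2 5theta + 2zeta = 5(12) + 2(10) = 80 — holds.
#3 zeta^2 + gamma^2 = 10^2 + 11^2 = 100 + 121 = 221 — holds.
#4 values 11 < 12 < 13 — holds.
#5 eta = 10 lies in [8, 11] — holds.
#6 gcd(10, 10) = 10 — holds.
#7 gamma + theta = 11 + 12 = 23; 23 ≤ 25 — holds.
#8 values 10 <= 12 <= 13 — holds.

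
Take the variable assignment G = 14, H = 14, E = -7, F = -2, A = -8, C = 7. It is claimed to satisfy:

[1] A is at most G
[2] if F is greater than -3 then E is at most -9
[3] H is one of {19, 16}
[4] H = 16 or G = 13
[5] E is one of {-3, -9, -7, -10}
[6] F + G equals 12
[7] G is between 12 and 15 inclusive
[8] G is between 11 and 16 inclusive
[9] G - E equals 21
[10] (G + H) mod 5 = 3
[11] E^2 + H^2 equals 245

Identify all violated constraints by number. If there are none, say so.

[1] A = -8, G = 14; -8 ≤ 14 — satisfied.
[2] F = -2 > -3, so we need E ≤ -9; but E = -7 > -9 — violated.
[3] H = 14 is not in {19, 16} — violated.
[4] H = 14 ≠ 16 and G = 14 ≠ 13; both disjuncts false — violated.
[5] E = -7 is in {-3, -9, -7, -10} — satisfied.
[6] F + G = -2 + 14 = 12 — satisfied.
[7] G = 14 lies in [12, 15] — satisfied.
[8] G = 14 lies in [11, 16] — satisfied.
[9] G - E = 14 - (-7) = 21 — satisfied.
[10] G + H = 28; 28 mod 5 = 3 — satisfied.
[11] E^2 + H^2 = (-7)^2 + 14^2 = 49 + 196 = 245 — satisfied.

Constraints 2, 3, 4 do not hold.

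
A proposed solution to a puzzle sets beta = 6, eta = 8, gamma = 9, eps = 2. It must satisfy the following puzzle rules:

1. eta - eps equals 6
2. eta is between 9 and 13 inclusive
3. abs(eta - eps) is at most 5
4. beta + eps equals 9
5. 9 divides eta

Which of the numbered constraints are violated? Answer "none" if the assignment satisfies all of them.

1. eta - eps = 8 - 2 = 6 — holds.
2. eta = 8 is outside [9, 13] — fails.
3. abs(8 - 2) = 6; 6 > 5, exceeds bound 5 — fails.
4. beta + eps = 6 + 2 = 8, not 9 — fails.
5. 8 = 9*0 + 8, so 9 does not divide 8 — fails.

Constraints 2, 3, 4, 5 are violated.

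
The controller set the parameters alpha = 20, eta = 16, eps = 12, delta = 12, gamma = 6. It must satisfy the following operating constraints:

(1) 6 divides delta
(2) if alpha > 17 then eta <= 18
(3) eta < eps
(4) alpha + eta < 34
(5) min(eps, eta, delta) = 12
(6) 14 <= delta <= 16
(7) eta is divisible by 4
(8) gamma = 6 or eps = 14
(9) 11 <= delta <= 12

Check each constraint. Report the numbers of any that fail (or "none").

(1) 12 / 6 = 2, so 6 divides 12 — OK.
(2) alpha = 20 > 17, so we need eta ≤ 18; eta = 16 ≤ 18 — OK.
(3) eta = 16, eps = 12; 16 ≥ 12 (want <) — violated.
(4) alpha + eta = 20 + 16 = 36; 36 ≥ 34, bound 34 not met — violated.
(5) min(12, 16, 12) = 12 — OK.
(6) delta = 12 is outside [14, 16] — violated.
(7) 16 / 4 = 4, so 4 divides 16 — OK.
(8) gamma = 6 = 6 (first disjunct) — OK.
(9) delta = 12 lies in [11, 12] — OK.

The assignment fails constraints 3, 4, 6.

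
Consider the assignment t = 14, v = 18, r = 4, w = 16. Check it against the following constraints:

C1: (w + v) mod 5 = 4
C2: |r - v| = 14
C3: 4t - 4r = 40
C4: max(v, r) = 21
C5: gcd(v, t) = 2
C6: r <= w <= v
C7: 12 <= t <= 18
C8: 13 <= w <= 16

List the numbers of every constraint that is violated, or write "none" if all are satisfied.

Violated: 4.

C1: w + v = 34; 34 mod 5 = 4  true
C2: |4 - 18| = 14  true
C3: 4t - 4r = 4(14) - 4(4) = 40  true
C4: max(18, 4) = 18, not 21  false
C5: gcd(18, 14) = 2  true
C6: values 4 <= 16 <= 18  true
C7: t = 14 lies in [12, 18]  true
C8: w = 16 lies in [13, 16]  true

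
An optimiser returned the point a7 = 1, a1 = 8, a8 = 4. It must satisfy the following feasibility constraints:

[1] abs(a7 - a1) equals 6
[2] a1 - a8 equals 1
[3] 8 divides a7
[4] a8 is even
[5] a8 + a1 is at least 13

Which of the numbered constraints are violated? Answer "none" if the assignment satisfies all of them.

Constraints 1, 2, 3, and 5 are violated.

[1] abs(1 - 8) = 7, not 6 — fails.
[2] a1 - a8 = 8 - 4 = 4, not 1 — fails.
[3] 1 = 8*0 + 1, so 8 does not divide 1 — fails.
[4] a8 = 4 is even — holds.
[5] a8 + a1 = 4 + 8 = 12; 12 < 13, bound 13 not met — fails.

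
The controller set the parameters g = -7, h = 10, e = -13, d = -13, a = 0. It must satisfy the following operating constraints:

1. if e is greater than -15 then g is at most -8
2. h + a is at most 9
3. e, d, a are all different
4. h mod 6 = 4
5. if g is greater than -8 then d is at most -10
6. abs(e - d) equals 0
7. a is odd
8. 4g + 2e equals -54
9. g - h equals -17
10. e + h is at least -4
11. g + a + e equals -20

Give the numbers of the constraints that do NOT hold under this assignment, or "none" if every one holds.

No — constraints 1, 2, 3, and 7 are not satisfied.

1. e = -13 > -15, so we need g ≤ -8; but g = -7 > -8 — does not hold.
2. h + a = 10 + 0 = 10; 10 > 9, bound 9 not met — does not hold.
3. e = d = -13, not all different — does not hold.
4. 10 mod 6 = 4 — holds.
5. g = -7 > -8, so we need d ≤ -10; d = -13 ≤ -10 — holds.
6. abs(-13 - (-13)) = 0 — holds.
7. a = 0 is even — does not hold.
8. 4g + 2e = 4(-7) + 2(-13) = -54 — holds.
9. g - h = -7 - 10 = -17 — holds.
10. e + h = -13 + 10 = -3; -3 ≥ -4 — holds.
11. g + a + e = -7 + 0 + (-13) = -20 — holds.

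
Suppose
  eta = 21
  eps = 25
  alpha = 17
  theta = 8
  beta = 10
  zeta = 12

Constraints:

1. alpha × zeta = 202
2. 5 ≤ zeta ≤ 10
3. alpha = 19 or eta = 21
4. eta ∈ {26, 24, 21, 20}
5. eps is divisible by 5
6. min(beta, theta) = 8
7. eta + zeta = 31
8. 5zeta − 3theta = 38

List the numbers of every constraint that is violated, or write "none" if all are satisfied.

1. alpha × zeta = 17 × 12 = 204, not 202 — violated.
2. zeta = 12 is outside [5, 10] — violated.
3. alpha = 17 ≠ 19, but eta = 21 = 21 (second disjunct) — satisfied.
4. eta = 21 is in {26, 24, 21, 20} — satisfied.
5. 25 / 5 = 5, so 5 divides 25 — satisfied.
6. min(10, 8) = 8 — satisfied.
7. eta + zeta = 21 + 12 = 33, not 31 — violated.
8. 5zeta − 3theta = 5(12) − 3(8) = 36, not 38 — violated.

The assignment fails constraints 1, 2, 7, 8.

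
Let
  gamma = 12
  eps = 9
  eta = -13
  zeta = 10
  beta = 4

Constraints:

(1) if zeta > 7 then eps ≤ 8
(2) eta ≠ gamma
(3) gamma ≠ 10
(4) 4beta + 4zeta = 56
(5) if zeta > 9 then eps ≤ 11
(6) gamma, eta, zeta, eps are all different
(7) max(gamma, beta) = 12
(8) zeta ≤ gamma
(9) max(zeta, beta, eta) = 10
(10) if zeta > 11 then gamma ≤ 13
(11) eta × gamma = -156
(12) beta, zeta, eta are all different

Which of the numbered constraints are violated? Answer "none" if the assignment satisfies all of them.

(1) zeta = 10 > 7, so we need eps ≤ 8; but eps = 9 > 8  FAIL
(2) eta = -13, gamma = 12; distinct  OK
(3) gamma = 12, and 12 ≠ 10  OK
(4) 4beta + 4zeta = 4(4) + 4(10) = 56  OK
(5) zeta = 10 > 9, so we need eps ≤ 11; eps = 9 ≤ 11  OK
(6) values 12, -13, 10, 9 are pairwise distinct  OK
(7) max(12, 4) = 12  OK
(8) zeta = 10, gamma = 12; 10 ≤ 12  OK
(9) max(10, 4, -13) = 10  OK
(10) zeta = 10, not > 11; antecedent false, conditional vacuously true  OK
(11) eta × gamma = -13 × 12 = -156  OK
(12) values 4, 10, -13 are pairwise distinct  OK

Constraint 1 does not hold.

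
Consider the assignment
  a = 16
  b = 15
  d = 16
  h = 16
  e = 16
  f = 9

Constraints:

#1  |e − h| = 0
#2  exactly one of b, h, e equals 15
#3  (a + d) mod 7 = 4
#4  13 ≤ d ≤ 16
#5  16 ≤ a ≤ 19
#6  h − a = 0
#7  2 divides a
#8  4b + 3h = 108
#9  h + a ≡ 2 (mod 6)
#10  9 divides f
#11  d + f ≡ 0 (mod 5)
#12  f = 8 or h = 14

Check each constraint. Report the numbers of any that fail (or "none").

#1 |16 − 16| = 0 — holds.
#2 b=15, h=16, e=16; 1 of them equals 15 — holds.
#3 a + d = 32; 32 mod 7 = 4 — holds.
#4 d = 16 lies in [13, 16] — holds.
#5 a = 16 lies in [16, 19] — holds.
#6 h − a = 16 − 16 = 0 — holds.
#7 16 / 2 = 8, so 2 divides 16 — holds.
#8 4b + 3h = 4(15) + 3(16) = 108 — holds.
#9 h + a = 32; 32 mod 6 = 2 — holds.
#10 9 / 9 = 1, so 9 divides 9 — holds.
#11 d + f = 25; 25 mod 5 = 0 — holds.
#12 f = 9 ≠ 8 and h = 16 ≠ 14; both disjuncts false — does not hold.

Constraint 12 is violated.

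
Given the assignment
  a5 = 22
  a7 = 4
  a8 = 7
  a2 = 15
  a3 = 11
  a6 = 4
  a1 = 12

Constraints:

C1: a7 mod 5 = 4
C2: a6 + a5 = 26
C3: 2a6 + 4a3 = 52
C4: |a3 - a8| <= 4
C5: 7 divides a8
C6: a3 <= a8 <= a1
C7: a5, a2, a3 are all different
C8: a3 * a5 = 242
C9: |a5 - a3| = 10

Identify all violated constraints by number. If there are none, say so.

Constraints 6, 9 are violated.

C1: 4 mod 5 = 4  ✓
C2: a6 + a5 = 4 + 22 = 26  ✓
C3: 2a6 + 4a3 = 2(4) + 4(11) = 52  ✓
C4: |11 - 7| = 4; 4 ≤ 4  ✓
C5: 7 / 7 = 1, so 7 divides 7  ✓
C6: values 11, 7, 12; a3 = 11 is not <= a8 = 7  ✗
C7: values 22, 15, 11 are pairwise distinct  ✓
C8: a3 * a5 = 11 * 22 = 242  ✓
C9: |22 - 11| = 11, not 10  ✗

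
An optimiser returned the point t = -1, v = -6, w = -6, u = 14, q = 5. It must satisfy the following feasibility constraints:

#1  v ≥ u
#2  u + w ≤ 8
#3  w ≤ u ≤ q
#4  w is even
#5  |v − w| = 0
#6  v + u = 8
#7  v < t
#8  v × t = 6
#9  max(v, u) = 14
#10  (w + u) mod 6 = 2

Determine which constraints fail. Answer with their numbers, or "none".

No — constraints 1, 3 are not satisfied.

#1 v = -6, u = 14; -6 < 14 (want ≥) — violated.
#2 u + w = 14 + (-6) = 8; 8 ≤ 8 — satisfied.
#3 values -6, 14, 5; u = 14 is not ≤ q = 5 — violated.
#4 w = -6 is even — satisfied.
#5 |-6 − (-6)| = 0 — satisfied.
#6 v + u = -6 + 14 = 8 — satisfied.
#7 v = -6, t = -1; -6 < -1 — satisfied.
#8 v × t = -6 × (-1) = 6 — satisfied.
#9 max(-6, 14) = 14 — satisfied.
#10 w + u = 8; 8 mod 6 = 2 — satisfied.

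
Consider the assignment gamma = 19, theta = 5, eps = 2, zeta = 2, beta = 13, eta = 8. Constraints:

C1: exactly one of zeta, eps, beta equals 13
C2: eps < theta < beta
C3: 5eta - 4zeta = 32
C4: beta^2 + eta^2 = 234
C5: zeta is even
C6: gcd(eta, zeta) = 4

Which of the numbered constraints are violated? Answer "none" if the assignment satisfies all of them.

C1: zeta=2, eps=2, beta=13; 1 of them equals 13 — OK.
C2: values 2 < 5 < 13 — OK.
C3: 5eta - 4zeta = 5(8) - 4(2) = 32 — OK.
C4: beta^2 + eta^2 = 13^2 + 8^2 = 169 + 64 = 233, not 234 — violated.
C5: zeta = 2 is even — OK.
C6: gcd(8, 2) = 2, not 4 — violated.

Constraints 4 and 6 are violated.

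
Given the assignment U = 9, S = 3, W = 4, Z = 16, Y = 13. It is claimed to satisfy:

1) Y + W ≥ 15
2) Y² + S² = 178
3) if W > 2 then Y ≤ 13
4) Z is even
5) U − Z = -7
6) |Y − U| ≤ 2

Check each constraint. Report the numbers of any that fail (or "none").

Constraint 6 is violated.

1) Y + W = 13 + 4 = 17; 17 ≥ 15 — satisfied.
2) Y² + S² = 13² + 3² = 169 + 9 = 178 — satisfied.
3) W = 4 > 2, so we need Y ≤ 13; Y = 13 ≤ 13 — satisfied.
4) Z = 16 is even — satisfied.
5) U − Z = 9 − 16 = -7 — satisfied.
6) |13 − 9| = 4; 4 > 2, exceeds bound 2 — violated.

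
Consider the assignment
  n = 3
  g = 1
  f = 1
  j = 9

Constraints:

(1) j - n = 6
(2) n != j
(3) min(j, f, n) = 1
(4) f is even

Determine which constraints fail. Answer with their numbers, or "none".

(1) j - n = 9 - 3 = 6 — holds.
(2) n = 3, j = 9; distinct — holds.
(3) min(9, 1, 3) = 1 — holds.
(4) f = 1 is odd — does not hold.

The assignment fails constraint 4.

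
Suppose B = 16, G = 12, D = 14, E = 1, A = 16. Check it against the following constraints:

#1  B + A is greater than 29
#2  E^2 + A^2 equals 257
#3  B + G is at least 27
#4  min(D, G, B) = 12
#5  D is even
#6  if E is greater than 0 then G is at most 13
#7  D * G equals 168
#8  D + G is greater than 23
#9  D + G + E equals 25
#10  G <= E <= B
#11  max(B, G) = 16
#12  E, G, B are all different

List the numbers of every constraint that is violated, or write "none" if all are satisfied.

Violated: 9 and 10.

#1 B + A = 16 + 16 = 32; 32 > 29 — OK.
#2 E^2 + A^2 = 1^2 + 16^2 = 1 + 256 = 257 — OK.
#3 B + G = 16 + 12 = 28; 28 ≥ 27 — OK.
#4 min(14, 12, 16) = 12 — OK.
#5 D = 14 is even — OK.
#6 E = 1 > 0, so we need G ≤ 13; G = 12 ≤ 13 — OK.
#7 D * G = 14 * 12 = 168 — OK.
#8 D + G = 14 + 12 = 26; 26 > 23 — OK.
#9 D + G + E = 14 + 12 + 1 = 27, not 25 — violated.
#10 values 12, 1, 16; G = 12 is not <= E = 1 — violated.
#11 max(16, 12) = 16 — OK.
#12 values 1, 12, 16 are pairwise distinct — OK.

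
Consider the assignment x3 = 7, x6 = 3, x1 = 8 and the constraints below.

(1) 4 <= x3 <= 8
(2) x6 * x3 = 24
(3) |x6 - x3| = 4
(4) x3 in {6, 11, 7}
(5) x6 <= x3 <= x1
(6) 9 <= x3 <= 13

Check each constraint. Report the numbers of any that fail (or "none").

Violated: 2 and 6.

(1) x3 = 7 lies in [4, 8] — holds.
(2) x6 * x3 = 3 * 7 = 21, not 24 — fails.
(3) |3 - 7| = 4 — holds.
(4) x3 = 7 is in {6, 11, 7} — holds.
(5) values 3 <= 7 <= 8 — holds.
(6) x3 = 7 is outside [9, 13] — fails.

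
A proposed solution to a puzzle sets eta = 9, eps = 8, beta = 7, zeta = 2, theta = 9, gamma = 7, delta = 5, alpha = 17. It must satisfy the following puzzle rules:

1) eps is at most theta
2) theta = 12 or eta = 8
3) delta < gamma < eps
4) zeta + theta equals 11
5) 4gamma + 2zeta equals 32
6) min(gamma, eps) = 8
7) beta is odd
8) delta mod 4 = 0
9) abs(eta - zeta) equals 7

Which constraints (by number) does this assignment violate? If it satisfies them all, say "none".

Constraints 2, 6, and 8 are violated.

1) eps = 8, theta = 9; 8 ≤ 9 — OK.
2) theta = 9 ≠ 12 and eta = 9 ≠ 8; both disjuncts false — violated.
3) values 5 < 7 < 8 — OK.
4) zeta + theta = 2 + 9 = 11 — OK.
5) 4gamma + 2zeta = 4(7) + 2(2) = 32 — OK.
6) min(7, 8) = 7, not 8 — violated.
7) beta = 7 is odd — OK.
8) 5 mod 4 = 1, not 0 — violated.
9) abs(9 - 2) = 7 — OK.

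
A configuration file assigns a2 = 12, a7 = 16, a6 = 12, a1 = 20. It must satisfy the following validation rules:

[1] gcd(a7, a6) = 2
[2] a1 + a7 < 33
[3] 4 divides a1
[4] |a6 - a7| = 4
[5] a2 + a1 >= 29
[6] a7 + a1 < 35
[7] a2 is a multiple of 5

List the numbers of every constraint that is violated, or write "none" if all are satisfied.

Constraints 1, 2, 6, 7 do not hold.

[1] gcd(16, 12) = 4, not 2  ✗
[2] a1 + a7 = 20 + 16 = 36; 36 ≥ 33, bound 33 not met  ✗
[3] 20 / 4 = 5, so 4 divides 20  ✓
[4] |12 - 16| = 4  ✓
[5] a2 + a1 = 12 + 20 = 32; 32 ≥ 29  ✓
[6] a7 + a1 = 16 + 20 = 36; 36 ≥ 35, bound 35 not met  ✗
[7] 12 = 5*2 + 2, so 5 does not divide 12  ✗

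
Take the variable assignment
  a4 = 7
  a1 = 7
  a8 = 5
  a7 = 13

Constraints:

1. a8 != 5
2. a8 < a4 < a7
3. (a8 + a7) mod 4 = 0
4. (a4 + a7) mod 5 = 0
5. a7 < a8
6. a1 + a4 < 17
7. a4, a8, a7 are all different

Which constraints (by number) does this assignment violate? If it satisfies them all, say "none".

Constraints 1, 3, and 5 do not hold.

1. a8 = 5, but 5 is required to differ  ✗
2. values 5 < 7 < 13  ✓
3. a8 + a7 = 18; 18 mod 4 = 2, not 0  ✗
4. a4 + a7 = 20; 20 mod 5 = 0  ✓
5. a7 = 13, a8 = 5; 13 ≥ 5 (want <)  ✗
6. a1 + a4 = 7 + 7 = 14; 14 < 17  ✓
7. values 7, 5, 13 are pairwise distinct  ✓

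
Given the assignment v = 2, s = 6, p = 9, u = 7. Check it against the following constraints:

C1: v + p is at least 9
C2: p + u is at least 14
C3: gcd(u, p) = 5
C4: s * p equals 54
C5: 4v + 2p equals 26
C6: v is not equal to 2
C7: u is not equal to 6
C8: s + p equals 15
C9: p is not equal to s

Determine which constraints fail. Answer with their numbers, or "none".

C1: v + p = 2 + 9 = 11; 11 ≥ 9  ✔
C2: p + u = 9 + 7 = 16; 16 ≥ 14  ✔
C3: gcd(7, 9) = 1, not 5  ✘
C4: s * p = 6 * 9 = 54  ✔
C5: 4v + 2p = 4(2) + 2(9) = 26  ✔
C6: v = 2, but 2 is required to differ  ✘
C7: u = 7, and 7 ≠ 6  ✔
C8: s + p = 6 + 9 = 15  ✔
C9: p = 9, s = 6; distinct  ✔

The assignment fails constraints 3 and 6.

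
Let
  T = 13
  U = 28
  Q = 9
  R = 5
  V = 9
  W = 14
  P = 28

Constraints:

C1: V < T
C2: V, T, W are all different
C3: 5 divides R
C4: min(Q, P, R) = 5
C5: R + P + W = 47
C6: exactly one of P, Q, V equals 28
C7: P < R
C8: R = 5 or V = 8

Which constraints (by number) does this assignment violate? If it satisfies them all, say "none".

C1: V = 9, T = 13; 9 < 13  ✔
C2: values 9, 13, 14 are pairwise distinct  ✔
C3: 5 / 5 = 1, so 5 divides 5  ✔
C4: min(9, 28, 5) = 5  ✔
C5: R + P + W = 5 + 28 + 14 = 47  ✔
C6: P=28, Q=9, V=9; 1 of them equals 28  ✔
C7: P = 28, R = 5; 28 ≥ 5 (want <)  ✘
C8: R = 5 = 5 (first disjunct)  ✔

Violated: 7.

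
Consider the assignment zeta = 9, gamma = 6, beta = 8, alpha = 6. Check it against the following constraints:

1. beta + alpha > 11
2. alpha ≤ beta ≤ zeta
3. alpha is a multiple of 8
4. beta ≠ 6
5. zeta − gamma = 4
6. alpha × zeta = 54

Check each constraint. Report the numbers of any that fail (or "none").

Violated: 3 and 5.

1. beta + alpha = 8 + 6 = 14; 14 > 11  true
2. values 6 ≤ 8 ≤ 9  true
3. 6 = 8×0 + 6, so 8 does not divide 6  false
4. beta = 8, and 8 ≠ 6  true
5. zeta − gamma = 9 − 6 = 3, not 4  false
6. alpha × zeta = 6 × 9 = 54  true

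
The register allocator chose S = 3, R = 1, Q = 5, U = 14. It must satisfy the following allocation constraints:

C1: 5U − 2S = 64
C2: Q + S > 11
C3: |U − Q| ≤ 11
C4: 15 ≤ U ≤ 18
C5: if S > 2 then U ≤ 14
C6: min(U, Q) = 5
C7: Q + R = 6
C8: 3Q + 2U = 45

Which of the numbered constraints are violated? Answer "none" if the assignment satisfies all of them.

C1: 5U − 2S = 5(14) − 2(3) = 64  holds
C2: Q + S = 5 + 3 = 8; 8 ≤ 11, bound 11 not met  fails
C3: |14 − 5| = 9; 9 ≤ 11  holds
C4: U = 14 is outside [15, 18]  fails
C5: S = 3 > 2, so we need U ≤ 14; U = 14 ≤ 14  holds
C6: min(14, 5) = 5  holds
C7: Q + R = 5 + 1 = 6  holds
C8: 3Q + 2U = 3(5) + 2(14) = 43, not 45  fails

Violated: 2, 4, and 8.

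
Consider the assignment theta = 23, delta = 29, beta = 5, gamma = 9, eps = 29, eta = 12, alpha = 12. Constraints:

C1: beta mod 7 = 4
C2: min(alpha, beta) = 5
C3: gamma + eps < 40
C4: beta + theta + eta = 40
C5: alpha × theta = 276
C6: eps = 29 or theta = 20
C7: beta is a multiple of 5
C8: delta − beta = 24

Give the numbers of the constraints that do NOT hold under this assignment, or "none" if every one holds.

C1: 5 mod 7 = 5, not 4 — violated.
C2: min(12, 5) = 5 — OK.
C3: gamma + eps = 9 + 29 = 38; 38 < 40 — OK.
C4: beta + theta + eta = 5 + 23 + 12 = 40 — OK.
C5: alpha × theta = 12 × 23 = 276 — OK.
C6: eps = 29 = 29 (first disjunct) — OK.
C7: 5 / 5 = 1, so 5 divides 5 — OK.
C8: delta − beta = 29 − 5 = 24 — OK.

Constraint 1 is violated.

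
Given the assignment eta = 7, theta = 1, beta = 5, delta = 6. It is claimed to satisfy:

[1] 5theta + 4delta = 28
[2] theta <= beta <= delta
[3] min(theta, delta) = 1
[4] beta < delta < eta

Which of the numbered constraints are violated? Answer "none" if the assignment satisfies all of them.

[1] 5theta + 4delta = 5(1) + 4(6) = 29, not 28 — does not hold.
[2] values 1 <= 5 <= 6 — holds.
[3] min(1, 6) = 1 — holds.
[4] values 5 < 6 < 7 — holds.

Constraint 1 does not hold.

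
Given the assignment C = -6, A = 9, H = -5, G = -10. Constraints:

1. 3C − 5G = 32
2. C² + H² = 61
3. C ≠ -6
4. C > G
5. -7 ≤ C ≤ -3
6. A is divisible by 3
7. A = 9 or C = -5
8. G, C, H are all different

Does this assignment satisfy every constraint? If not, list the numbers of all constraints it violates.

1. 3C − 5G = 3(-6) − 5(-10) = 32 — holds.
2. C² + H² = (-6)² + (-5)² = 36 + 25 = 61 — holds.
3. C = -6, but -6 is required to differ — does not hold.
4. C = -6, G = -10; -6 > -10 — holds.
5. C = -6 lies in [-7, -3] — holds.
6. 9 / 3 = 3, so 3 divides 9 — holds.
7. A = 9 = 9 (first disjunct) — holds.
8. values -10, -6, -5 are pairwise distinct — holds.

The assignment fails constraint 3.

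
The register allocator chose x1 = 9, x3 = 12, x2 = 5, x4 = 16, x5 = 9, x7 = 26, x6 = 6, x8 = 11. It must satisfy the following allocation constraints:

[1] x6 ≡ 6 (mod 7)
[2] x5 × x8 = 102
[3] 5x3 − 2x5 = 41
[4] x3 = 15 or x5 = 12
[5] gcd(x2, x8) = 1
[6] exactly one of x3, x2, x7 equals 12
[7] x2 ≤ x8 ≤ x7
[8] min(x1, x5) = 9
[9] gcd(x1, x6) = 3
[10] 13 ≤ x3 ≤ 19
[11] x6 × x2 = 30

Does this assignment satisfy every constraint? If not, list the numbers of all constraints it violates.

[1] 6 mod 7 = 6 — holds.
[2] x5 × x8 = 9 × 11 = 99, not 102 — does not hold.
[3] 5x3 − 2x5 = 5(12) − 2(9) = 42, not 41 — does not hold.
[4] x3 = 12 ≠ 15 and x5 = 9 ≠ 12; both disjuncts false — does not hold.
[5] gcd(5, 11) = 1 — holds.
[6] x3=12, x2=5, x7=26; 1 of them equals 12 — holds.
[7] values 5 ≤ 11 ≤ 26 — holds.
[8] min(9, 9) = 9 — holds.
[9] gcd(9, 6) = 3 — holds.
[10] x3 = 12 is outside [13, 19] — does not hold.
[11] x6 × x2 = 6 × 5 = 30 — holds.

Constraints 2, 3, 4, and 10 are violated.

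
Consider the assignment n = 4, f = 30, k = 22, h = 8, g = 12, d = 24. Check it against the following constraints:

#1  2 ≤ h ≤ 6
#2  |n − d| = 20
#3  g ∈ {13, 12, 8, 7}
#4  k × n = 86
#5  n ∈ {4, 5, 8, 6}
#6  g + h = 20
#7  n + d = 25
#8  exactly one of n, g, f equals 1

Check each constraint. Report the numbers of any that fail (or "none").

#1 h = 8 is outside [2, 6] — fails.
#2 |4 − 24| = 20 — holds.
#3 g = 12 is in {13, 12, 8, 7} — holds.
#4 k × n = 22 × 4 = 88, not 86 — fails.
#5 n = 4 is in {4, 5, 8, 6} — holds.
#6 g + h = 12 + 8 = 20 — holds.
#7 n + d = 4 + 24 = 28, not 25 — fails.
#8 n=4, g=12, f=30; 0 of them equal 1, not exactly one — fails.

Constraints 1, 4, 7, and 8 are violated.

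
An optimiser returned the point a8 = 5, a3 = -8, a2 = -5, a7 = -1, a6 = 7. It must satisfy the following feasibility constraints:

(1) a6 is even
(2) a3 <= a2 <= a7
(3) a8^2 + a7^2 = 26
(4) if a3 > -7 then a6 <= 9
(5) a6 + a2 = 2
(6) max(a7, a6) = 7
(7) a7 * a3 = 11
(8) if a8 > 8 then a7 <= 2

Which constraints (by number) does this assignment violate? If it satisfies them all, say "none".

Violated: 1, 7.

(1) a6 = 7 is odd  ✗
(2) values -8 <= -5 <= -1  ✓
(3) a8^2 + a7^2 = 5^2 + (-1)^2 = 25 + 1 = 26  ✓
(4) a3 = -8, not > -7; antecedent false, conditional vacuously true  ✓
(5) a6 + a2 = 7 + (-5) = 2  ✓
(6) max(-1, 7) = 7  ✓
(7) a7 * a3 = -1 * (-8) = 8, not 11  ✗
(8) a8 = 5, not > 8; antecedent false, conditional vacuously true  ✓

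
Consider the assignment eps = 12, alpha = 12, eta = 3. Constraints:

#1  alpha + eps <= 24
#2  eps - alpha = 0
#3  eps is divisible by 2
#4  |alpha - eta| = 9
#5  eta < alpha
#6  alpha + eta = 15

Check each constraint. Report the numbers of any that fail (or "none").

None — every constraint holds.

#1 alpha + eps = 12 + 12 = 24; 24 ≤ 24 — holds.
#2 eps - alpha = 12 - 12 = 0 — holds.
#3 12 / 2 = 6, so 2 divides 12 — holds.
#4 |12 - 3| = 9 — holds.
#5 eta = 3, alpha = 12; 3 < 12 — holds.
#6 alpha + eta = 12 + 3 = 15 — holds.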